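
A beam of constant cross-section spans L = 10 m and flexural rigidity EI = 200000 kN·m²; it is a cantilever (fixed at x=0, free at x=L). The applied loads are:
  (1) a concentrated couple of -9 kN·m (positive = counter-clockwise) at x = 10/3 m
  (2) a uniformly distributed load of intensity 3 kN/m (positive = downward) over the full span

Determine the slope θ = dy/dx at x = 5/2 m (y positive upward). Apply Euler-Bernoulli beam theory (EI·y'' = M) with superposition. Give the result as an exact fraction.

θ(5/2) = -997/640000 rad

Load 1 — applied couple M₀=-9 kN·m at a=10/3 m (b=L-a=20/3):
  θ_1 = M₀x/EI  [x≤a] = (-9)·(5/2)/200000 = -9/80000 rad
Load 2 — uniform load w=3 kN/m over full span:
  θ_2 = -wx(x²-3Lx+3L²)/(6EI) = -3·(5/2)·((5/2)²-3·10·(5/2)+3·10²)/(6·200000) = -37/25600 rad
Superposition: θ = Σ θ_i = -997/640000 rad ≈ -0.001558 rad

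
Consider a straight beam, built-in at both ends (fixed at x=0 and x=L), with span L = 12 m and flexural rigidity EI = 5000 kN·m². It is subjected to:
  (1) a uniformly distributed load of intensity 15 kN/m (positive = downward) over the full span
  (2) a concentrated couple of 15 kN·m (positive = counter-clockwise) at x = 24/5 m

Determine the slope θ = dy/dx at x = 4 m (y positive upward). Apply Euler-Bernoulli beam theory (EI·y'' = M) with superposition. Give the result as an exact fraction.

θ(4) = -191/6250 rad

Load 1 — uniform load w=15 kN/m over full span:
  θ_1 = -wx(L-x)(L-2x)/(12EI) = -15·4·(12-4)·(12-2·4)/(12·5000) = -4/125 rad
Load 2 — applied couple M₀=15 kN·m at a=24/5 m (b=L-a=36/5):
  θ_2 = (R_Ax²/2 - M_Ax)/EI  [x≤a] with R_A=9/5, M_A=9/5 = ((9/5)·4²/2 - (9/5)·4)/5000 = 9/6250 rad
Superposition: θ = Σ θ_i = -191/6250 rad ≈ -0.030560 rad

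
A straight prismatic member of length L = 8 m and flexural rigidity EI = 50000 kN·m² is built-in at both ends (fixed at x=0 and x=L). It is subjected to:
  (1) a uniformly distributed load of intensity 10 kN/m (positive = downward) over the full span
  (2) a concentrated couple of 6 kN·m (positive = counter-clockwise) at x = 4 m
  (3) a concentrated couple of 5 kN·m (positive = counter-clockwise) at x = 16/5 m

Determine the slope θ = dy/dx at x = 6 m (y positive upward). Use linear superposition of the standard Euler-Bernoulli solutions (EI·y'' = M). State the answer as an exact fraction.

θ(6) = 757/1000000 rad

Load 1 — uniform load w=10 kN/m over full span:
  θ_1 = -wx(L-x)(L-2x)/(12EI) = -10·6·(8-6)·(8-2·6)/(12·50000) = 1/1250 rad
Load 2 — applied couple M₀=6 kN·m at a=4 m (b=L-a=4):
  θ_2 = (R_Ax²/2 - M_Ax - M₀(x-a))/EI  [x>a] with R_A=9/8, M_A=3/2 = ((9/8)·6²/2 - (3/2)·6 - 6·(6-4))/50000 = -3/200000 rad
Load 3 — applied couple M₀=5 kN·m at a=16/5 m (b=L-a=24/5):
  θ_3 = (R_Ax²/2 - M_Ax - M₀(x-a))/EI  [x>a] with R_A=9/10, M_A=3/5 = ((9/10)·6²/2 - (3/5)·6 - 5·(6-(16/5)))/50000 = -7/250000 rad
Superposition: θ = Σ θ_i = 757/1000000 rad ≈ 0.000757 rad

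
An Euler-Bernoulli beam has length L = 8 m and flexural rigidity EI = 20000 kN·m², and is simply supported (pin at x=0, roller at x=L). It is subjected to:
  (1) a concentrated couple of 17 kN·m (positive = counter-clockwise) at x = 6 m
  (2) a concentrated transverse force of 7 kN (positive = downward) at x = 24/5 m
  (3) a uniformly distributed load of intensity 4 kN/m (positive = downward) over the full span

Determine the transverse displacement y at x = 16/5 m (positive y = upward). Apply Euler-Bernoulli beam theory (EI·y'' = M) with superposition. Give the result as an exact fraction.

Load 1 — applied couple M₀=17 kN·m at a=6 m (b=L-a=2):
  y_1 = (M₀x³/(6L)+C₁x)/EI  [x≤a] with C₁=M₀(3b²-L²)/(6L)=-221/12 = (17·(16/5)³/(6·8)+(-221/12)·(16/5))/20000 = -1479/625000 m
Load 2 — point force P=7 kN at a=24/5 m (b=L-a=16/5):
  y_2 = -Pbx(L²-b²-x²)/(6LEI)  [x≤a] = -7·(16/5)·(16/5)·(8²-(16/5)²-(16/5)²)/(6·8·20000) = -3808/1171875 m
Load 3 — uniform load w=4 kN/m over full span:
  y_3 = -wx(L³-2Lx²+x³)/(24EI) = -4·(16/5)·(8³-2·8·(16/5)²+(16/5)³)/(24·20000) = -3968/390625 m
Superposition: y = Σ y_i = -147881/9375000 m ≈ -0.015774 m

y(16/5) = -147881/9375000 m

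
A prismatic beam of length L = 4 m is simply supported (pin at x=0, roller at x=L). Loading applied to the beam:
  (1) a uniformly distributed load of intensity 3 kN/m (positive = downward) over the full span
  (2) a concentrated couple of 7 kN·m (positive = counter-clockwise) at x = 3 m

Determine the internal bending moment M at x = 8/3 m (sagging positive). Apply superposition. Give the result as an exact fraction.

M(8/3) = 10 kN·m

Load 1 — uniform load w=3 kN/m over full span:
  M_1 = wx(L-x)/2 = 3·(8/3)·(4-(8/3))/2 = 16/3 kN·m
Load 2 — applied couple M₀=7 kN·m at a=3 m (b=L-a=1):
  M_2 = M₀x/L  [x≤a] = 7·(8/3)/4 = 14/3 kN·m
Superposition: M = Σ M_i = 10 kN·m ≈ 10.000000 kN·m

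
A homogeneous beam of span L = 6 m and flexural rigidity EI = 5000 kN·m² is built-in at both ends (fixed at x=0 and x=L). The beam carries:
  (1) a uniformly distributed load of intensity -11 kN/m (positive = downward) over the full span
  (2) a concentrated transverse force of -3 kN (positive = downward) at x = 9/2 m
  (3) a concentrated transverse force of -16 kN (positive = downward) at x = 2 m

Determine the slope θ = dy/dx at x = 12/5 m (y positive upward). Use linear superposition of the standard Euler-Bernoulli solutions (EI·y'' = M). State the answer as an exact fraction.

θ(12/5) = 11459/5000000 rad

Load 1 — uniform load w=-11 kN/m over full span:
  θ_1 = -wx(L-x)(L-2x)/(12EI) = -(-11)·(12/5)·(6-(12/5))·(6-2·(12/5))/(12·5000) = 297/156250 rad
Load 2 — point force P=-3 kN at a=9/2 m (b=L-a=3/2):
  θ_2 = -Pb²x(2aL-(3a+b)x)/(2L³EI)  [x≤a] = -(-3)·(3/2)²·(12/5)·(2·(9/2)·6-(3·(9/2)+(3/2))·(12/5))/(2·6³·5000) = 27/200000 rad
Load 3 — point force P=-16 kN at a=2 m (b=L-a=4):
  θ_3 = Pa²(L-x)(2bL-(3b+a)(L-x))/(2L³EI)  [x>a] = (-16)·2²·(6-(12/5))·(2·4·6-(3·4+2)·(6-(12/5)))/(2·6³·5000) = 4/15625 rad
Superposition: θ = Σ θ_i = 11459/5000000 rad ≈ 0.002292 rad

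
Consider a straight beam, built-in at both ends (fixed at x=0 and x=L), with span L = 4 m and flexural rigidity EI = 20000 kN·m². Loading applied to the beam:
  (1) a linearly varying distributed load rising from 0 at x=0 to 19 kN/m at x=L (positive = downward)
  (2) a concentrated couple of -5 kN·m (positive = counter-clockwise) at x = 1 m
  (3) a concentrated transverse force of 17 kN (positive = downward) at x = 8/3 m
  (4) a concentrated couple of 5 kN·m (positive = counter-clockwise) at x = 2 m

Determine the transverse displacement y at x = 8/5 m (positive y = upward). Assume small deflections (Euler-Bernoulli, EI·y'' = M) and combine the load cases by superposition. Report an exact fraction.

y(8/5) = -26886799/50625000000 m

Load 1 — triangular load w₀=19 kN/m (0→w₀ over full span):
  y_1 = -w₀x²(L-x)²(x+2L)/(120LEI) = -19·(8/5)²·(4-(8/5))²·((8/5)+2·4)/(120·4·20000) = -2736/9765625 m
Load 2 — applied couple M₀=-5 kN·m at a=1 m (b=L-a=3):
  y_2 = (R_Ax³/6 - M_Ax²/2 - M₀(x-a)²/2)/EI  [x>a] with R_A=-45/32, M_A=15/16 = ((-45/32)·(8/5)³/6 - (15/16)·(8/5)²/2 - (-5)·((8/5)-1)²/2)/20000 = -63/1000000 m
Load 3 — point force P=17 kN at a=8/3 m (b=L-a=4/3):
  y_3 = -Pb²x²(3aL-(3a+b)x)/(6L³EI)  [x≤a] = -17·(4/3)²·(8/5)²·(3·(8/3)·4-(3·(8/3)+(4/3))·(8/5))/(6·4³·20000) = -1088/6328125 m
Load 4 — applied couple M₀=5 kN·m at a=2 m (b=L-a=2):
  y_4 = (R_Ax³/6 - M_Ax²/2)/EI  [x≤a] with R_A=15/8, M_A=5/4 = ((15/8)·(8/5)³/6 - (5/4)·(8/5)²/2)/20000 = -1/62500 m
Superposition: y = Σ y_i = -26886799/50625000000 m ≈ -0.000531 m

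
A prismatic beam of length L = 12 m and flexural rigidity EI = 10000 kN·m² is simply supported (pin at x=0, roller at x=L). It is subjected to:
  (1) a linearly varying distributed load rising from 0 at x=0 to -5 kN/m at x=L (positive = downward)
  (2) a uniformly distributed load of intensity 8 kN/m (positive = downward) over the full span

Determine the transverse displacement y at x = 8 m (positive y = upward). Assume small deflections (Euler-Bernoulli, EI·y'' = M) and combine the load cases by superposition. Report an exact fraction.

Load 1 — triangular load w₀=-5 kN/m (0→w₀ over full span):
  y_1 = -w₀x(7L⁴-10L²x²+3x⁴)/(360LEI) = -(-5)·8·(7·12⁴-10·12²·8²+3·8⁴)/(360·12·10000) = 68/1125 m
Load 2 — uniform load w=8 kN/m over full span:
  y_2 = -wx(L³-2Lx²+x³)/(24EI) = -8·8·(12³-2·12·8²+8³)/(24·10000) = -352/1875 m
Superposition: y = Σ y_i = -716/5625 m ≈ -0.127289 m

y(8) = -716/5625 m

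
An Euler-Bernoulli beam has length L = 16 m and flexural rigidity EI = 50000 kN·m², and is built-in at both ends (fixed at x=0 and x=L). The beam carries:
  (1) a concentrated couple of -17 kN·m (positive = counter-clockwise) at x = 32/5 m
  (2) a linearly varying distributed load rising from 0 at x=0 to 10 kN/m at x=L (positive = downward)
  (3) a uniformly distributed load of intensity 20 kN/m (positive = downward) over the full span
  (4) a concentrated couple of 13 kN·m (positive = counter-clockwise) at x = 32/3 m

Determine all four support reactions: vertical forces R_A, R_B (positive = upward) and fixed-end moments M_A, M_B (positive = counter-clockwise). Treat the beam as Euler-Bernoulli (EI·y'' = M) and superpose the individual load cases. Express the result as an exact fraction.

R_A = 27533/150 kN, M_A = 38572/75 kN·m, R_B = 32467/150 kN, M_B = -42008/75 kN·m

Load 1 — applied couple M₀=-17 kN·m at a=32/5 m (b=L-a=48/5):
  R_A = 6M₀ab/L³ = 6·(-17)·(32/5)·(48/5)/16³ = -153/100 kN
  M_A = M₀b(2a-b)/L² = (-17)·(48/5)·(2·(32/5)-(48/5))/16² = -51/25 kN·m
  R_B = -6M₀ab/L³ = -6·(-17)·(32/5)·(48/5)/16³ = 153/100 kN
  M_B = M₀a(2b-a)/L² = (-17)·(32/5)·(2·(48/5)-(32/5))/16² = -136/25 kN·m
Load 2 — triangular load w₀=10 kN/m (0→w₀ over full span):
  R_A = 3w₀L/20 = 3·10·16/20 = 24 kN
  M_A = w₀L²/30 = 10·16²/30 = 256/3 kN·m
  R_B = 7w₀L/20 = 7·10·16/20 = 56 kN
  M_B = -w₀L²/20 = -10·16²/20 = -128 kN·m
Load 3 — uniform load w=20 kN/m over full span:
  R_A = wL/2 = 20·16/2 = 160 kN
  M_A = wL²/12 = 20·16²/12 = 1280/3 kN·m
  R_B = wL/2 = 20·16/2 = 160 kN
  M_B = -wL²/12 = -20·16²/12 = -1280/3 kN·m
Load 4 — applied couple M₀=13 kN·m at a=32/3 m (b=L-a=16/3):
  R_A = 6M₀ab/L³ = 6·13·(32/3)·(16/3)/16³ = 13/12 kN
  M_A = M₀b(2a-b)/L² = 13·(16/3)·(2·(32/3)-(16/3))/16² = 13/3 kN·m
  R_B = -6M₀ab/L³ = -6·13·(32/3)·(16/3)/16³ = -13/12 kN
  M_B = M₀a(2b-a)/L² = 13·(32/3)·(2·(16/3)-(32/3))/16² = 0 kN·m
Superposition: R_A = 27533/150 kN, M_A = 38572/75 kN·m, R_B = 32467/150 kN, M_B = -42008/75 kN·m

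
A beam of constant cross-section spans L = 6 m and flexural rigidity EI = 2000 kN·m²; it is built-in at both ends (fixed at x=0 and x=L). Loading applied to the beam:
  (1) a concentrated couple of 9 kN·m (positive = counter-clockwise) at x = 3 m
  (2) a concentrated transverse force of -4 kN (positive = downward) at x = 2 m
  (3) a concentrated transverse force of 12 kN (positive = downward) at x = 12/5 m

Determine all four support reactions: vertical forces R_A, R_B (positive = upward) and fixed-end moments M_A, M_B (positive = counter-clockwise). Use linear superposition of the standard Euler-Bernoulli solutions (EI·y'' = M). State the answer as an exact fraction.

Load 1 — applied couple M₀=9 kN·m at a=3 m (b=L-a=3):
  R_A = 6M₀ab/L³ = 6·9·3·3/6³ = 9/4 kN
  M_A = M₀b(2a-b)/L² = 9·3·(2·3-3)/6² = 9/4 kN·m
  R_B = -6M₀ab/L³ = -6·9·3·3/6³ = -9/4 kN
  M_B = M₀a(2b-a)/L² = 9·3·(2·3-3)/6² = 9/4 kN·m
Load 2 — point force P=-4 kN at a=2 m (b=L-a=4):
  R_A = Pb²(3a+b)/L³ = (-4)·4²·(3·2+4)/6³ = -80/27 kN
  M_A = Pab²/L² = (-4)·2·4²/6² = -32/9 kN·m
  R_B = Pa²(a+3b)/L³ = (-4)·2²·(2+3·4)/6³ = -28/27 kN
  M_B = -Pa²b/L² = -(-4)·2²·4/6² = 16/9 kN·m
Load 3 — point force P=12 kN at a=12/5 m (b=L-a=18/5):
  R_A = Pb²(3a+b)/L³ = 12·(18/5)²·(3·(12/5)+(18/5))/6³ = 972/125 kN
  M_A = Pab²/L² = 12·(12/5)·(18/5)²/6² = 1296/125 kN·m
  R_B = Pa²(a+3b)/L³ = 12·(12/5)²·((12/5)+3·(18/5))/6³ = 528/125 kN
  M_B = -Pa²b/L² = -12·(12/5)²·(18/5)/6² = -864/125 kN·m
Superposition: R_A = 95351/13500 kN, M_A = 40781/4500 kN·m, R_B = 12649/13500 kN, M_B = -12979/4500 kN·m

R_A = 95351/13500 kN, M_A = 40781/4500 kN·m, R_B = 12649/13500 kN, M_B = -12979/4500 kN·m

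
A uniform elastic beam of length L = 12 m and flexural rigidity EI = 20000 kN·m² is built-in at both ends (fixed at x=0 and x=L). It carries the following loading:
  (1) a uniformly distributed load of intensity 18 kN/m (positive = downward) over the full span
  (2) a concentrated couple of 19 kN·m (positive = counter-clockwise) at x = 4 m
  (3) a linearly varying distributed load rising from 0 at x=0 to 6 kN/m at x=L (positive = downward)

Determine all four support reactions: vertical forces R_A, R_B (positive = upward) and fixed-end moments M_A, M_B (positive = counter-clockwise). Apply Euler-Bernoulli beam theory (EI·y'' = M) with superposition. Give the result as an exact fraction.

Load 1 — uniform load w=18 kN/m over full span:
  R_A = wL/2 = 18·12/2 = 108 kN
  M_A = wL²/12 = 18·12²/12 = 216 kN·m
  R_B = wL/2 = 18·12/2 = 108 kN
  M_B = -wL²/12 = -18·12²/12 = -216 kN·m
Load 2 — applied couple M₀=19 kN·m at a=4 m (b=L-a=8):
  R_A = 6M₀ab/L³ = 6·19·4·8/12³ = 19/9 kN
  M_A = M₀b(2a-b)/L² = 19·8·(2·4-8)/12² = 0 kN·m
  R_B = -6M₀ab/L³ = -6·19·4·8/12³ = -19/9 kN
  M_B = M₀a(2b-a)/L² = 19·4·(2·8-4)/12² = 19/3 kN·m
Load 3 — triangular load w₀=6 kN/m (0→w₀ over full span):
  R_A = 3w₀L/20 = 3·6·12/20 = 54/5 kN
  M_A = w₀L²/30 = 6·12²/30 = 144/5 kN·m
  R_B = 7w₀L/20 = 7·6·12/20 = 126/5 kN
  M_B = -w₀L²/20 = -6·12²/20 = -216/5 kN·m
Superposition: R_A = 5441/45 kN, M_A = 1224/5 kN·m, R_B = 5899/45 kN, M_B = -3793/15 kN·m

R_A = 5441/45 kN, M_A = 1224/5 kN·m, R_B = 5899/45 kN, M_B = -3793/15 kN·m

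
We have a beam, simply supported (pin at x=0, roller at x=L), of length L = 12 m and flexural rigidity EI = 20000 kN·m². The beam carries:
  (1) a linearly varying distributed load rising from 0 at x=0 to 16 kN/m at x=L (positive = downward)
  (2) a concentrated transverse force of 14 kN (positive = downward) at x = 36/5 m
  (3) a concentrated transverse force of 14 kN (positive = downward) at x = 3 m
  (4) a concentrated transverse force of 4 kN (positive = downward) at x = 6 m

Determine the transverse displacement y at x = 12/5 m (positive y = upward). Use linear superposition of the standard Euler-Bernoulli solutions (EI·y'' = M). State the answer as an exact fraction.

y(12/5) = -28088199/312500000 m

Load 1 — triangular load w₀=16 kN/m (0→w₀ over full span):
  y_1 = -w₀x(7L⁴-10L²x²+3x⁴)/(360LEI) = -16·(12/5)·(7·12⁴-10·12²·(12/5)²+3·(12/5)⁴)/(360·12·20000) = -594432/9765625 m
Load 2 — point force P=14 kN at a=36/5 m (b=L-a=24/5):
  y_2 = -Pbx(L²-b²-x²)/(6LEI)  [x≤a] = -14·(24/5)·(12/5)·(12²-(24/5)²-(12/5)²)/(6·12·20000) = -1008/78125 m
Load 3 — point force P=14 kN at a=3 m (b=L-a=9):
  y_3 = -Pbx(L²-b²-x²)/(6LEI)  [x≤a] = -14·9·(12/5)·(12²-9²-(12/5)²)/(6·12·20000) = -30051/2500000 m
Load 4 — point force P=4 kN at a=6 m (b=L-a=6):
  y_4 = -Pbx(L²-b²-x²)/(6LEI)  [x≤a] = -4·6·(12/5)·(12²-6²-(12/5)²)/(6·12·20000) = -639/156250 m
Superposition: y = Σ y_i = -28088199/312500000 m ≈ -0.089882 m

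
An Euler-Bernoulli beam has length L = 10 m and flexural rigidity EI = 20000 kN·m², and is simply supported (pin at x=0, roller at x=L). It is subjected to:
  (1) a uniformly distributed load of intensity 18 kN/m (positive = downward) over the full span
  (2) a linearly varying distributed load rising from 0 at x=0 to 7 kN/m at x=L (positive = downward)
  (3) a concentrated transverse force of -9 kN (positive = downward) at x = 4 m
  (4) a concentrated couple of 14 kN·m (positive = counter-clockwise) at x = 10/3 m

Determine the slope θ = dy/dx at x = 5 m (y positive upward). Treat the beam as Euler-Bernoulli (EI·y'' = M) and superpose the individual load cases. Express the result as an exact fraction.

Load 1 — uniform load w=18 kN/m over full span:
  θ_1 = -w(L³-6Lx²+4x³)/(24EI) = -18·(10³-6·10·5²+4·5³)/(24·20000) = 0 rad
Load 2 — triangular load w₀=7 kN/m (0→w₀ over full span):
  θ_2 = -w₀(7L⁴-30L²x²+15x⁴)/(360LEI) = -7·(7·10⁴-30·10²·5²+15·5⁴)/(360·10·20000) = -49/115200 rad
Load 3 — point force P=-9 kN at a=4 m (b=L-a=6):
  θ_3 = -Pa(2L²-6Lx+3x²+a²)/(6LEI)  [x>a] = -(-9)·4·(2·10²-6·10·5+3·5²+4²)/(6·10·20000) = -27/100000 rad
Load 4 — applied couple M₀=14 kN·m at a=10/3 m (b=L-a=20/3):
  θ_4 = (M₀x²/(2L)-M₀(x-a)+C₁)/EI  [x>a] with C₁=M₀(3b²-L²)/(6L)=70/9 = (14·5²/(2·10)-14·(5-(10/3))+(70/9))/20000 = 7/72000 rad
Superposition: θ = Σ θ_i = -957/1600000 rad ≈ -0.000598 rad

θ(5) = -957/1600000 rad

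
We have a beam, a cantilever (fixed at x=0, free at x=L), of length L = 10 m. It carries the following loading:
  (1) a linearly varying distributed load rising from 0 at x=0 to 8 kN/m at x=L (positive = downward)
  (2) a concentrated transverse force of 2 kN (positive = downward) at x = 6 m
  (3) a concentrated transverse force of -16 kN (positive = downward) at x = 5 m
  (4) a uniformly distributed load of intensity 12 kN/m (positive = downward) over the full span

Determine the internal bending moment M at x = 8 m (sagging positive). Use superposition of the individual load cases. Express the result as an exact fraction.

M(8) = -584/15 kN·m

Load 1 — triangular load w₀=8 kN/m (0→w₀ over full span):
  M_1 = w₀Lx/2 - w₀L²/3 - w₀x³/(6L) = 8·10·8/2 - 8·10²/3 - 8·8³/(6·10) = -224/15 kN·m
Load 2 — point force P=2 kN at a=6 m (b=L-a=4):
  M_2 = 0  [x>a] = 0 kN·m
Load 3 — point force P=-16 kN at a=5 m (b=L-a=5):
  M_3 = 0  [x>a] = 0 kN·m
Load 4 — uniform load w=12 kN/m over full span:
  M_4 = -w(L-x)²/2 = -12·(10-8)²/2 = -24 kN·m
Superposition: M = Σ M_i = -584/15 kN·m ≈ -38.933333 kN·m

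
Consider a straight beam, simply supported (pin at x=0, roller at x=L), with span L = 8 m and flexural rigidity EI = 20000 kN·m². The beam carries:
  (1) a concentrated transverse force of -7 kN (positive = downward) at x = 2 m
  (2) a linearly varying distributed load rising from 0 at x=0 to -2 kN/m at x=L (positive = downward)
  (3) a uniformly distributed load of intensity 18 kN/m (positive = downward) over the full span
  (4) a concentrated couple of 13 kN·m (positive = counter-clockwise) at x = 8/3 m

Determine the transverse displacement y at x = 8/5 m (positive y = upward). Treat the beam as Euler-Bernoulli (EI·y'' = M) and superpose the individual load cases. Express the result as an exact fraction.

Load 1 — point force P=-7 kN at a=2 m (b=L-a=6):
  y_1 = -Pbx(L²-b²-x²)/(6LEI)  [x≤a] = -(-7)·6·(8/5)·(8²-6²-(8/5)²)/(6·8·20000) = 1113/625000 m
Load 2 — triangular load w₀=-2 kN/m (0→w₀ over full span):
  y_2 = -w₀x(7L⁴-10L²x²+3x⁴)/(360LEI) = -(-2)·(8/5)·(7·8⁴-10·8²·(8/5)²+3·(8/5)⁴)/(360·8·20000) = 44032/29296875 m
Load 3 — uniform load w=18 kN/m over full span:
  y_3 = -wx(L³-2Lx²+x³)/(24EI) = -18·(8/5)·(8³-2·8·(8/5)²+(8/5)³)/(24·20000) = -11136/390625 m
Load 4 — applied couple M₀=13 kN·m at a=8/3 m (b=L-a=16/3):
  y_4 = (M₀x³/(6L)+C₁x)/EI  [x≤a] with C₁=M₀(3b²-L²)/(6L)=52/9 = (13·(8/5)³/(6·8)+(52/9)·(8/5))/20000 = 364/703125 m
Superposition: y = Σ y_i = -17371907/703125000 m ≈ -0.024707 m

y(8/5) = -17371907/703125000 m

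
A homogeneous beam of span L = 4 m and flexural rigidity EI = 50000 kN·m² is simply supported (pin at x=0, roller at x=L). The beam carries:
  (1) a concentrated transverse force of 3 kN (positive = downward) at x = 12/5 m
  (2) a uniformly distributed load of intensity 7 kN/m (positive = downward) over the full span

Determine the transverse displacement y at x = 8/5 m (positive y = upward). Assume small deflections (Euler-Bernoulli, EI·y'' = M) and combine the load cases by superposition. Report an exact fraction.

y(8/5) = -1004/1953125 m

Load 1 — point force P=3 kN at a=12/5 m (b=L-a=8/5):
  y_1 = -Pbx(L²-b²-x²)/(6LEI)  [x≤a] = -3·(8/5)·(8/5)·(4²-(8/5)²-(8/5)²)/(6·4·50000) = -136/1953125 m
Load 2 — uniform load w=7 kN/m over full span:
  y_2 = -wx(L³-2Lx²+x³)/(24EI) = -7·(8/5)·(4³-2·4·(8/5)²+(8/5)³)/(24·50000) = -868/1953125 m
Superposition: y = Σ y_i = -1004/1953125 m ≈ -0.000514 m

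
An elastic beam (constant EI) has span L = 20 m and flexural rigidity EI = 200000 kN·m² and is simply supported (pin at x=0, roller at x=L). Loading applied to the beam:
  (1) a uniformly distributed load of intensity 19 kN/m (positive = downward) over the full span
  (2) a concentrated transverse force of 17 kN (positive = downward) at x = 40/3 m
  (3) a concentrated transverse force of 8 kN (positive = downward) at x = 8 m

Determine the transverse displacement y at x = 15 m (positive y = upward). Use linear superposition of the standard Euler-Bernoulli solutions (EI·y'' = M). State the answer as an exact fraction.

Load 1 — uniform load w=19 kN/m over full span:
  y_1 = -wx(L³-2Lx²+x³)/(24EI) = -19·15·(20³-2·20·15²+15³)/(24·200000) = -361/2560 m
Load 2 — point force P=17 kN at a=40/3 m (b=L-a=20/3):
  y_2 = -Pa(L-x)(2Lx-a²-x²)/(6LEI)  [x>a] = -17·(40/3)·(20-15)·(2·20·15-(40/3)²-15²)/(6·20·200000) = -1207/129600 m
Load 3 — point force P=8 kN at a=8 m (b=L-a=12):
  y_3 = -Pa(L-x)(2Lx-a²-x²)/(6LEI)  [x>a] = -8·8·(20-15)·(2·20·15-8²-15²)/(6·20·200000) = -311/75000 m
Superposition: y = Σ y_i = -20020033/129600000 m ≈ -0.154476 m

y(15) = -20020033/129600000 m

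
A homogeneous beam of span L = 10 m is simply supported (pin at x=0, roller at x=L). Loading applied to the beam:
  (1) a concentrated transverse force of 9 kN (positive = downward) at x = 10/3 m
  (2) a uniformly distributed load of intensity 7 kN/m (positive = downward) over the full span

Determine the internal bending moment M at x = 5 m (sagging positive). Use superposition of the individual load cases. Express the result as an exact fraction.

Load 1 — point force P=9 kN at a=10/3 m (b=L-a=20/3):
  M_1 = Pa(L-x)/L  [x>a] = 9·(10/3)·(10-5)/10 = 15 kN·m
Load 2 — uniform load w=7 kN/m over full span:
  M_2 = wx(L-x)/2 = 7·5·(10-5)/2 = 175/2 kN·m
Superposition: M = Σ M_i = 205/2 kN·m ≈ 102.500000 kN·m

M(5) = 205/2 kN·m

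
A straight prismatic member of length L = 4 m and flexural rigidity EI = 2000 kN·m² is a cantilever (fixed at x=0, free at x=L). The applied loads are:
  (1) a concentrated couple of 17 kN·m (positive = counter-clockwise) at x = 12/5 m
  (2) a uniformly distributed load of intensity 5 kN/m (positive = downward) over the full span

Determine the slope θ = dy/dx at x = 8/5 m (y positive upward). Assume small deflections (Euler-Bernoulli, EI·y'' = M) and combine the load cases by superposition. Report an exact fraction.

θ(8/5) = -137/18750 rad

Load 1 — applied couple M₀=17 kN·m at a=12/5 m (b=L-a=8/5):
  θ_1 = M₀x/EI  [x≤a] = 17·(8/5)/2000 = 17/1250 rad
Load 2 — uniform load w=5 kN/m over full span:
  θ_2 = -wx(x²-3Lx+3L²)/(6EI) = -5·(8/5)·((8/5)²-3·4·(8/5)+3·4²)/(6·2000) = -196/9375 rad
Superposition: θ = Σ θ_i = -137/18750 rad ≈ -0.007307 rad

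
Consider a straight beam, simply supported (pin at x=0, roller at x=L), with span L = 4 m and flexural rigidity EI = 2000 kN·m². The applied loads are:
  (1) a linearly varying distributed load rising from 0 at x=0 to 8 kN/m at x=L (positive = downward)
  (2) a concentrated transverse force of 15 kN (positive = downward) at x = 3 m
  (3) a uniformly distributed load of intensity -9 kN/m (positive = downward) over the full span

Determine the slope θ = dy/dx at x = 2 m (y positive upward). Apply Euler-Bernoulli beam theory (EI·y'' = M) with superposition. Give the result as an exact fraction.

Load 1 — triangular load w₀=8 kN/m (0→w₀ over full span):
  θ_1 = -w₀(7L⁴-30L²x²+15x⁴)/(360LEI) = -8·(7·4⁴-30·4²·2²+15·2⁴)/(360·4·2000) = -7/22500 rad
Load 2 — point force P=15 kN at a=3 m (b=L-a=1):
  θ_2 = -Pb(L²-b²-3x²)/(6LEI)  [x≤a] = -15·1·(4²-1²-3·2²)/(6·4·2000) = -3/3200 rad
Load 3 — uniform load w=-9 kN/m over full span:
  θ_3 = -w(L³-6Lx²+4x³)/(24EI) = -(-9)·(4³-6·4·2²+4·2³)/(24·2000) = 0 rad
Superposition: θ = Σ θ_i = -899/720000 rad ≈ -0.001249 rad

θ(2) = -899/720000 rad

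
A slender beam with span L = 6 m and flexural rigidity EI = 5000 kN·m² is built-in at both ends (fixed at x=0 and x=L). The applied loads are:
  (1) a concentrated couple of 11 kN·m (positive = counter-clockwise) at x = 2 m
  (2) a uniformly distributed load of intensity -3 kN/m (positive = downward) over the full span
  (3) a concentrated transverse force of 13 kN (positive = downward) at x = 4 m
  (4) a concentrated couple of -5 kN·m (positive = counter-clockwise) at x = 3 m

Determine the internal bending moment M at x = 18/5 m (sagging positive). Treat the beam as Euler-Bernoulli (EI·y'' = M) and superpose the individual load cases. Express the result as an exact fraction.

Load 1 — applied couple M₀=11 kN·m at a=2 m (b=L-a=4):
  M_1 = R_Ax - M_A - M₀  [x>a] with R_A=22/9, M_A=0 = (22/9)·(18/5) - 0 - 11 = -11/5 kN·m
Load 2 — uniform load w=-3 kN/m over full span:
  M_2 = wLx/2 - wL²/12 - wx²/2 = (-3)·6·(18/5)/2 - (-3)·6²/12 - (-3)·(18/5)²/2 = -99/25 kN·m
Load 3 — point force P=13 kN at a=4 m (b=L-a=2):
  M_3 = Pb²(3a+b)x/L³ - Pab²/L²  [x≤a] = 13·2²·(3·4+2)·(18/5)/6³ - 13·4·2²/6² = 286/45 kN·m
Load 4 — applied couple M₀=-5 kN·m at a=3 m (b=L-a=3):
  M_4 = R_Ax - M_A - M₀  [x>a] with R_A=-5/4, M_A=-5/4 = (-5/4)·(18/5) - (-5/4) - (-5) = 7/4 kN·m
Superposition: M = Σ M_i = 1751/900 kN·m ≈ 1.945556 kN·m

M(18/5) = 1751/900 kN·m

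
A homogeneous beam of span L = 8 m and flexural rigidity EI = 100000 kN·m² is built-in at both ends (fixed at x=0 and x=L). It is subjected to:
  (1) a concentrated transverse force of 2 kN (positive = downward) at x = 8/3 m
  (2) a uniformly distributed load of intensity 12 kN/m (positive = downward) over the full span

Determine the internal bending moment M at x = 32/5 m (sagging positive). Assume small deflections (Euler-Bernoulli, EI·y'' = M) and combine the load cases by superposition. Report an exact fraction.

Load 1 — point force P=2 kN at a=8/3 m (b=L-a=16/3):
  M_1 = Pa²(a+3b)(L-x)/L³ - Pa²b/L²  [x>a] = 2·(8/3)²·((8/3)+3·(16/3))·(8-(32/5))/8³ - 2·(8/3)²·(16/3)/8² = -16/45 kN·m
Load 2 — uniform load w=12 kN/m over full span:
  M_2 = wLx/2 - wL²/12 - wx²/2 = 12·8·(32/5)/2 - 12·8²/12 - 12·(32/5)²/2 = -64/25 kN·m
Superposition: M = Σ M_i = -656/225 kN·m ≈ -2.915556 kN·m

M(32/5) = -656/225 kN·m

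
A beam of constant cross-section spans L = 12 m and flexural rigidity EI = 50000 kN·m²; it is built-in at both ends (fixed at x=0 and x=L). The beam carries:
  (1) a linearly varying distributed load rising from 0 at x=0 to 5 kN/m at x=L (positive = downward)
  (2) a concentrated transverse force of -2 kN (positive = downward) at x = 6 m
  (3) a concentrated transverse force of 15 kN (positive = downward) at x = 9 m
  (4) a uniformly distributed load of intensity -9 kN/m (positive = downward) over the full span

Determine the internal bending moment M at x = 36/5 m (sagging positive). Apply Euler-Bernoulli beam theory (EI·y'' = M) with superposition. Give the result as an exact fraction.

M(36/5) = -10401/400 kN·m

Load 1 — triangular load w₀=5 kN/m (0→w₀ over full span):
  M_1 = 3w₀Lx/20 - w₀L²/30 - w₀x³/(6L) = 3·5·12·(36/5)/20 - 5·12²/30 - 5·(36/5)³/(6·12) = 372/25 kN·m
Load 2 — point force P=-2 kN at a=6 m (b=L-a=6):
  M_2 = Pa²(a+3b)(L-x)/L³ - Pa²b/L²  [x>a] = (-2)·6²·(6+3·6)·(12-(36/5))/12³ - (-2)·6²·6/12² = -9/5 kN·m
Load 3 — point force P=15 kN at a=9 m (b=L-a=3):
  M_3 = Pb²(3a+b)x/L³ - Pab²/L²  [x≤a] = 15·3²·(3·9+3)·(36/5)/12³ - 15·9·3²/12² = 135/16 kN·m
Load 4 — uniform load w=-9 kN/m over full span:
  M_4 = wLx/2 - wL²/12 - wx²/2 = (-9)·12·(36/5)/2 - (-9)·12²/12 - (-9)·(36/5)²/2 = -1188/25 kN·m
Superposition: M = Σ M_i = -10401/400 kN·m ≈ -26.002500 kN·m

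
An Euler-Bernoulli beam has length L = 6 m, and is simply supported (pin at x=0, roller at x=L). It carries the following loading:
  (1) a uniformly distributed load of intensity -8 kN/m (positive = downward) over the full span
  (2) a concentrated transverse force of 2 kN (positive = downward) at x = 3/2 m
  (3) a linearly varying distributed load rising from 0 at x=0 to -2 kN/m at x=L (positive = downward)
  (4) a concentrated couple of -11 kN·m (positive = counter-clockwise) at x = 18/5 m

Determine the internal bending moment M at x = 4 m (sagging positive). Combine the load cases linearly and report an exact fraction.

Load 1 — uniform load w=-8 kN/m over full span:
  M_1 = wx(L-x)/2 = (-8)·4·(6-4)/2 = -32 kN·m
Load 2 — point force P=2 kN at a=3/2 m (b=L-a=9/2):
  M_2 = Pa(L-x)/L  [x>a] = 2·(3/2)·(6-4)/6 = 1 kN·m
Load 3 — triangular load w₀=-2 kN/m (0→w₀ over full span):
  M_3 = w₀Lx/6 - w₀x³/(6L) = (-2)·6·4/6 - (-2)·4³/(6·6) = -40/9 kN·m
Load 4 — applied couple M₀=-11 kN·m at a=18/5 m (b=L-a=12/5):
  M_4 = M₀x/L - M₀  [x>a] = (-11)·4/6 - (-11) = 11/3 kN·m
Superposition: M = Σ M_i = -286/9 kN·m ≈ -31.777778 kN·m

M(4) = -286/9 kN·m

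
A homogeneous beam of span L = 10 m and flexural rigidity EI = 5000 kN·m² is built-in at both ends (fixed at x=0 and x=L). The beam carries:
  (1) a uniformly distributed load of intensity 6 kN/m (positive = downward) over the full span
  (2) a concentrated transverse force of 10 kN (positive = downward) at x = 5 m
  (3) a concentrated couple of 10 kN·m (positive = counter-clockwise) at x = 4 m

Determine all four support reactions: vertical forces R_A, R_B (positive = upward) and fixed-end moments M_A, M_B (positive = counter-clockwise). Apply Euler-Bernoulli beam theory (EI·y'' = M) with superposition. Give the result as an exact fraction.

R_A = 911/25 kN, M_A = 637/10 kN·m, R_B = 839/25 kN, M_B = -593/10 kN·m

Load 1 — uniform load w=6 kN/m over full span:
  R_A = wL/2 = 6·10/2 = 30 kN
  M_A = wL²/12 = 6·10²/12 = 50 kN·m
  R_B = wL/2 = 6·10/2 = 30 kN
  M_B = -wL²/12 = -6·10²/12 = -50 kN·m
Load 2 — point force P=10 kN at a=5 m (b=L-a=5):
  R_A = Pb²(3a+b)/L³ = 10·5²·(3·5+5)/10³ = 5 kN
  M_A = Pab²/L² = 10·5·5²/10² = 25/2 kN·m
  R_B = Pa²(a+3b)/L³ = 10·5²·(5+3·5)/10³ = 5 kN
  M_B = -Pa²b/L² = -10·5²·5/10² = -25/2 kN·m
Load 3 — applied couple M₀=10 kN·m at a=4 m (b=L-a=6):
  R_A = 6M₀ab/L³ = 6·10·4·6/10³ = 36/25 kN
  M_A = M₀b(2a-b)/L² = 10·6·(2·4-6)/10² = 6/5 kN·m
  R_B = -6M₀ab/L³ = -6·10·4·6/10³ = -36/25 kN
  M_B = M₀a(2b-a)/L² = 10·4·(2·6-4)/10² = 16/5 kN·m
Superposition: R_A = 911/25 kN, M_A = 637/10 kN·m, R_B = 839/25 kN, M_B = -593/10 kN·m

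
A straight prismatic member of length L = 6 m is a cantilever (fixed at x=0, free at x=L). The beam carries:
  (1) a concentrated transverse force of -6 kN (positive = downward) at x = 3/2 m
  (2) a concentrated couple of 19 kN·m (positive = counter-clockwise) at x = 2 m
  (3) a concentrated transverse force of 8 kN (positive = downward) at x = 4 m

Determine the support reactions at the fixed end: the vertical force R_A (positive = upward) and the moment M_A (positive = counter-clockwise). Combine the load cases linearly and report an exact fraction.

Load 1 — point force P=-6 kN at a=3/2 m (b=L-a=9/2):
  R_A = P = (-6) = -6 kN
  M_A = Pa = (-6)·(3/2) = -9 kN·m
Load 2 — applied couple M₀=19 kN·m at a=2 m (b=L-a=4):
  R_A = 0 kN
  M_A = -M₀ = -19 kN·m
Load 3 — point force P=8 kN at a=4 m (b=L-a=2):
  R_A = P = 8 kN
  M_A = Pa = 8·4 = 32 kN·m
Superposition: R_A = 2 kN, M_A = 4 kN·m

R_A = 2 kN, M_A = 4 kN·m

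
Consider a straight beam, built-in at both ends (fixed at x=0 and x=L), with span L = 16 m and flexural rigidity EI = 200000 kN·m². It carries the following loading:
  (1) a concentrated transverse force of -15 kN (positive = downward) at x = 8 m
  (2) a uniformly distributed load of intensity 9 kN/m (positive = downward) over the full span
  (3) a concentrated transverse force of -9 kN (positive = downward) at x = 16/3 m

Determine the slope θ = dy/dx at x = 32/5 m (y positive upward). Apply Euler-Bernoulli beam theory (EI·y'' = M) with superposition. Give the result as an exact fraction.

θ(32/5) = -203/390625 rad

Load 1 — point force P=-15 kN at a=8 m (b=L-a=8):
  θ_1 = -Pb²x(2aL-(3a+b)x)/(2L³EI)  [x≤a] = -(-15)·8²·(32/5)·(2·8·16-(3·8+8)·(32/5))/(2·16³·200000) = 3/15625 rad
Load 2 — uniform load w=9 kN/m over full span:
  θ_2 = -wx(L-x)(L-2x)/(12EI) = -9·(32/5)·(16-(32/5))·(16-2·(32/5))/(12·200000) = -288/390625 rad
Load 3 — point force P=-9 kN at a=16/3 m (b=L-a=32/3):
  θ_3 = Pa²(L-x)(2bL-(3b+a)(L-x))/(2L³EI)  [x>a] = (-9)·(16/3)²·(16-(32/5))·(2·(32/3)·16-(3·(32/3)+(16/3))·(16-(32/5)))/(2·16³·200000) = 2/78125 rad
Superposition: θ = Σ θ_i = -203/390625 rad ≈ -0.000520 rad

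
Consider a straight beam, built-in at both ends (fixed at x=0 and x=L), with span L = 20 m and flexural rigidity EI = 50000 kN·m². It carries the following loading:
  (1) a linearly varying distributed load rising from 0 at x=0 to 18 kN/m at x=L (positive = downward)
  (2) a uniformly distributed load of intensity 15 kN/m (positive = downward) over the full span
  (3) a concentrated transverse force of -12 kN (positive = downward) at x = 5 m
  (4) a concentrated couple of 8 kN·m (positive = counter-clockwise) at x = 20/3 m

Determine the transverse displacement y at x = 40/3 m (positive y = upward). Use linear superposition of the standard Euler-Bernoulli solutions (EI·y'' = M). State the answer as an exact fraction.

Load 1 — triangular load w₀=18 kN/m (0→w₀ over full span):
  y_1 = -w₀x²(L-x)²(x+2L)/(120LEI) = -18·(40/3)²·(20-(40/3))²·((40/3)+2·20)/(120·20·50000) = -128/2025 m
Load 2 — uniform load w=15 kN/m over full span:
  y_2 = -wx²(L-x)²/(24EI) = -15·(40/3)²·(20-(40/3))²/(24·50000) = -8/81 m
Load 3 — point force P=-12 kN at a=5 m (b=L-a=15):
  y_3 = -Pa²(L-x)²(3bL-(3b+a)(L-x))/(6L³EI)  [x>a] = -(-12)·5²·(20-(40/3))²·(3·15·20-(3·15+5)·(20-(40/3)))/(6·20³·50000) = 17/5400 m
Load 4 — applied couple M₀=8 kN·m at a=20/3 m (b=L-a=40/3):
  y_4 = (R_Ax³/6 - M_Ax²/2 - M₀(x-a)²/2)/EI  [x>a] with R_A=8/15, M_A=0 = ((8/15)·(40/3)³/6 - 0·(40/3)²/2 - 8·((40/3)-(20/3))²/2)/50000 = 4/6075 m
Superposition: y = Σ y_i = -7687/48600 m ≈ -0.158169 m

y(40/3) = -7687/48600 m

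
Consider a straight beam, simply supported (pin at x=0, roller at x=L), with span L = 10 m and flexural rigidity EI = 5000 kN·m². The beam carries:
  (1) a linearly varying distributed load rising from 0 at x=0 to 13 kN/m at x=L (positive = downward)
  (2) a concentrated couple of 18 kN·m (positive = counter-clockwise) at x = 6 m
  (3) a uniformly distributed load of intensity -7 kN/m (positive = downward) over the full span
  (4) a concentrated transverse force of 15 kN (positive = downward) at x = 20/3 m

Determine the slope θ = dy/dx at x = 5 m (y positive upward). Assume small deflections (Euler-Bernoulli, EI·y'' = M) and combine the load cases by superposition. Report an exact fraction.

θ(5) = -44221/10800000 rad

Load 1 — triangular load w₀=13 kN/m (0→w₀ over full span):
  θ_1 = -w₀(7L⁴-30L²x²+15x⁴)/(360LEI) = -13·(7·10⁴-30·10²·5²+15·5⁴)/(360·10·5000) = -91/28800 rad
Load 2 — applied couple M₀=18 kN·m at a=6 m (b=L-a=4):
  θ_2 = (M₀x²/(2L)+C₁)/EI  [x≤a] with C₁=M₀(3b²-L²)/(6L)=-78/5 = (18·5²/(2·10)+(-78/5))/5000 = 69/50000 rad
Load 3 — uniform load w=-7 kN/m over full span:
  θ_3 = -w(L³-6Lx²+4x³)/(24EI) = -(-7)·(10³-6·10·5²+4·5³)/(24·5000) = 0 rad
Load 4 — point force P=15 kN at a=20/3 m (b=L-a=10/3):
  θ_4 = -Pb(L²-b²-3x²)/(6LEI)  [x≤a] = -15·(10/3)·(10²-(10/3)²-3·5²)/(6·10·5000) = -1/432 rad
Superposition: θ = Σ θ_i = -44221/10800000 rad ≈ -0.004095 rad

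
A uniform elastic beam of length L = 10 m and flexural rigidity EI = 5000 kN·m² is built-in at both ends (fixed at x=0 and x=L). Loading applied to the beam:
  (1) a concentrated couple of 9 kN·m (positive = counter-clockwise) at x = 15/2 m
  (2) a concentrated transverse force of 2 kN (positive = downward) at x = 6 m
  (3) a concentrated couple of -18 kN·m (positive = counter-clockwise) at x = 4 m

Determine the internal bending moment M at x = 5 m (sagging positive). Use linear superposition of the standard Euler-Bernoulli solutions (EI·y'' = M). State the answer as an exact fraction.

M(5) = 221/20 kN·m

Load 1 — applied couple M₀=9 kN·m at a=15/2 m (b=L-a=5/2):
  M_1 = R_Ax - M_A  [x≤a] with R_A=81/80, M_A=45/16 = (81/80)·5 - (45/16) = 9/4 kN·m
Load 2 — point force P=2 kN at a=6 m (b=L-a=4):
  M_2 = Pb²(3a+b)x/L³ - Pab²/L²  [x≤a] = 2·4²·(3·6+4)·5/10³ - 2·6·4²/10² = 8/5 kN·m
Load 3 — applied couple M₀=-18 kN·m at a=4 m (b=L-a=6):
  M_3 = R_Ax - M_A - M₀  [x>a] with R_A=-324/125, M_A=-54/25 = (-324/125)·5 - (-54/25) - (-18) = 36/5 kN·m
Superposition: M = Σ M_i = 221/20 kN·m ≈ 11.050000 kN·m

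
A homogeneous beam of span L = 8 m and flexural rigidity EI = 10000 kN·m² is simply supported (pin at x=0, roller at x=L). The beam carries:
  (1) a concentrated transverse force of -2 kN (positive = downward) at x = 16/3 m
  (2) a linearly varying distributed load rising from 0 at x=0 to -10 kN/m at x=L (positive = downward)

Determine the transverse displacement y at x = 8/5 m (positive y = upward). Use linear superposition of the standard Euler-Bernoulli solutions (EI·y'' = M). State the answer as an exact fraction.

Load 1 — point force P=-2 kN at a=16/3 m (b=L-a=8/3):
  y_1 = -Pbx(L²-b²-x²)/(6LEI)  [x≤a] = -(-2)·(8/3)·(8/5)·(8²-(8/3)²-(8/5)²)/(6·8·10000) = 6112/6328125 m
Load 2 — triangular load w₀=-10 kN/m (0→w₀ over full span):
  y_2 = -w₀x(7L⁴-10L²x²+3x⁴)/(360LEI) = -(-10)·(8/5)·(7·8⁴-10·8²·(8/5)²+3·(8/5)⁴)/(360·8·10000) = 88064/5859375 m
Superposition: y = Σ y_i = 2530528/158203125 m ≈ 0.015995 m

y(8/5) = 2530528/158203125 m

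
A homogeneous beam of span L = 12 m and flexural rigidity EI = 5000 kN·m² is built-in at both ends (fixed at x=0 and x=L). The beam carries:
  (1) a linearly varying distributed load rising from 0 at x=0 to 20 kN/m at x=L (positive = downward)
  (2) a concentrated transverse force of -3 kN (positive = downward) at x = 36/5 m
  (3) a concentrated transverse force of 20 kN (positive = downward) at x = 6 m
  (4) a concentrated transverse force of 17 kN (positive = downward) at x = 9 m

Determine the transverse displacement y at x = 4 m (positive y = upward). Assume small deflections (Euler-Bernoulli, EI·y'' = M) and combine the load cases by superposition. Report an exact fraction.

y(4) = -1267511/11250000 m

Load 1 — triangular load w₀=20 kN/m (0→w₀ over full span):
  y_1 = -w₀x²(L-x)²(x+2L)/(120LEI) = -20·4²·(12-4)²·(4+2·12)/(120·12·5000) = -448/5625 m
Load 2 — point force P=-3 kN at a=36/5 m (b=L-a=24/5):
  y_2 = -Pb²x²(3aL-(3a+b)x)/(6L³EI)  [x≤a] = -(-3)·(24/5)²·4²·(3·(36/5)·12-(3·(36/5)+(24/5))·4)/(6·12³·5000) = 256/78125 m
Load 3 — point force P=20 kN at a=6 m (b=L-a=6):
  y_3 = -Pb²x²(3aL-(3a+b)x)/(6L³EI)  [x≤a] = -20·6²·4²·(3·6·12-(3·6+6)·4)/(6·12³·5000) = -2/75 m
Load 4 — point force P=17 kN at a=9 m (b=L-a=3):
  y_4 = -Pb²x²(3aL-(3a+b)x)/(6L³EI)  [x≤a] = -17·3²·4²·(3·9·12-(3·9+3)·4)/(6·12³·5000) = -289/30000 m
Superposition: y = Σ y_i = -1267511/11250000 m ≈ -0.112668 m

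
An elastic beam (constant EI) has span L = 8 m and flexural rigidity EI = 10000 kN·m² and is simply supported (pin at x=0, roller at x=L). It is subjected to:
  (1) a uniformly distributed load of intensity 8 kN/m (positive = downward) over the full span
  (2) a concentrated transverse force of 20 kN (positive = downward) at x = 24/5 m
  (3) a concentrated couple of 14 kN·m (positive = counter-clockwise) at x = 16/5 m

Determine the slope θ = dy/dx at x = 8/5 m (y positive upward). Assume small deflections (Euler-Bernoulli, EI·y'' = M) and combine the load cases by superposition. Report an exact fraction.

Load 1 — uniform load w=8 kN/m over full span:
  θ_1 = -w(L³-6Lx²+4x³)/(24EI) = -8·(8³-6·8·(8/5)²+4·(8/5)³)/(24·10000) = -1056/78125 rad
Load 2 — point force P=20 kN at a=24/5 m (b=L-a=16/5):
  θ_2 = -Pb(L²-b²-3x²)/(6LEI)  [x≤a] = -20·(16/5)·(8²-(16/5)²-3·(8/5)²)/(6·8·10000) = -96/15625 rad
Load 3 — applied couple M₀=14 kN·m at a=16/5 m (b=L-a=24/5):
  θ_3 = (M₀x²/(2L)+C₁)/EI  [x≤a] with C₁=M₀(3b²-L²)/(6L)=112/75 = (14·(8/5)²/(2·8)+(112/75))/10000 = 7/18750 rad
Superposition: θ = Σ θ_i = -9041/468750 rad ≈ -0.019287 rad

θ(8/5) = -9041/468750 rad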